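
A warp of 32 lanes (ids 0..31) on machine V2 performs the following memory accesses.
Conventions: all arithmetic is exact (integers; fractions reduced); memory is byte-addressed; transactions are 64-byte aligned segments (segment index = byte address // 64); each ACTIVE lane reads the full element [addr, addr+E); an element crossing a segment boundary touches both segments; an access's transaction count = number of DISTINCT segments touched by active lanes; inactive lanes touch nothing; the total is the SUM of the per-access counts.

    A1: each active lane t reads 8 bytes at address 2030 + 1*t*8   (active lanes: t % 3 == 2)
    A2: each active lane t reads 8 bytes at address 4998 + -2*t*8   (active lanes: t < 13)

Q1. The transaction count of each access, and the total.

A1: 5 transactions
A2: 4 transactions

Answer: 5,4; total 9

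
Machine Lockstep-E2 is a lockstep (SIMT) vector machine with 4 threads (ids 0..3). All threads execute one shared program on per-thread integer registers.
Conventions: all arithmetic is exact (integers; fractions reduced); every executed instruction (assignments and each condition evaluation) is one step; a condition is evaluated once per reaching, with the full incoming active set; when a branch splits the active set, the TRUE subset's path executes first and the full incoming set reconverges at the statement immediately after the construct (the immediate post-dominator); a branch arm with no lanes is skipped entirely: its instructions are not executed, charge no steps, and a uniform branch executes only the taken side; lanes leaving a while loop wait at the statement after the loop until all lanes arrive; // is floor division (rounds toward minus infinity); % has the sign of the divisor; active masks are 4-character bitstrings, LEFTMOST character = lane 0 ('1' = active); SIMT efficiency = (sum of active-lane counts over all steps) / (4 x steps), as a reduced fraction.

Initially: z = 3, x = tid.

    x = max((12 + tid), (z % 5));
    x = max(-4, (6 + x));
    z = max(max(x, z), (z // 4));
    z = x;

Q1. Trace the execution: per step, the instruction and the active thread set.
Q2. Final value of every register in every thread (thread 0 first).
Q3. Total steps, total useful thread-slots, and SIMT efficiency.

step 0: x <- max((12 + tid), (z % 5)) 1111
step 1: x <- max(-4, (6 + x))        1111
step 2: z <- max(max(x, z), (z // 4)) 1111
step 3: z <- x                       1111

Answer: 4 steps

z: 18,19,20,21
x: 18,19,20,21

steps = 4; useful = 16; efficiency = 16/16 = 1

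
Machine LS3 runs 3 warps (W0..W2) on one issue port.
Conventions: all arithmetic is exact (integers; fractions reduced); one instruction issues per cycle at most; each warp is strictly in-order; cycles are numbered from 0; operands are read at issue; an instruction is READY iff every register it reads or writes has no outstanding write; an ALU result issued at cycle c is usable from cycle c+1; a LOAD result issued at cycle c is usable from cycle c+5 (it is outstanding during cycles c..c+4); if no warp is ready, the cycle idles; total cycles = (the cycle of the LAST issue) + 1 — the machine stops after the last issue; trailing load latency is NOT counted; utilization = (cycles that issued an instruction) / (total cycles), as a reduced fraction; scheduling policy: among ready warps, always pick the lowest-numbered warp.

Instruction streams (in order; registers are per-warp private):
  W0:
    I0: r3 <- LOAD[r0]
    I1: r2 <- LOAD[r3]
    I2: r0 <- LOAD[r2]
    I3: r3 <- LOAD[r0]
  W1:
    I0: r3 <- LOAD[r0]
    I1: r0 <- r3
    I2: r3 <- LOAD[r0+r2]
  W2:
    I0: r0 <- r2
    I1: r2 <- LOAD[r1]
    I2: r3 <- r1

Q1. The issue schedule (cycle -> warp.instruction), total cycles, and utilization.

cycle 0: W0.I0
cycle 1: W1.I0
cycle 2: W2.I0
cycle 3: W2.I1
cycle 4: W2.I2
cycle 5: W0.I1
cycle 6: W1.I1
cycle 7: W1.I2
cycle 8: idle
cycle 9: idle
cycle 10: W0.I2
cycle 11: idle
cycle 12: idle
cycle 13: idle
cycle 14: idle
cycle 15: W0.I3

Answer: 16 cycles, utilization 5/8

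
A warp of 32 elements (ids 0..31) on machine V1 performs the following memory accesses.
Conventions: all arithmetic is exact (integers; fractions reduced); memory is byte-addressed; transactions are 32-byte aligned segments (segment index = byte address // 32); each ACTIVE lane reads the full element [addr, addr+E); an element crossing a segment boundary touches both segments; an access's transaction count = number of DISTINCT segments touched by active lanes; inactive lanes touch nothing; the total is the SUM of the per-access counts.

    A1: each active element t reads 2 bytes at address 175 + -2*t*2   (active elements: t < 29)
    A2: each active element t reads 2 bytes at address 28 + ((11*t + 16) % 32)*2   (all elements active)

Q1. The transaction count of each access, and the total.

A1: 5 transactions
A2: 3 transactions

Answer: 5,3; total 8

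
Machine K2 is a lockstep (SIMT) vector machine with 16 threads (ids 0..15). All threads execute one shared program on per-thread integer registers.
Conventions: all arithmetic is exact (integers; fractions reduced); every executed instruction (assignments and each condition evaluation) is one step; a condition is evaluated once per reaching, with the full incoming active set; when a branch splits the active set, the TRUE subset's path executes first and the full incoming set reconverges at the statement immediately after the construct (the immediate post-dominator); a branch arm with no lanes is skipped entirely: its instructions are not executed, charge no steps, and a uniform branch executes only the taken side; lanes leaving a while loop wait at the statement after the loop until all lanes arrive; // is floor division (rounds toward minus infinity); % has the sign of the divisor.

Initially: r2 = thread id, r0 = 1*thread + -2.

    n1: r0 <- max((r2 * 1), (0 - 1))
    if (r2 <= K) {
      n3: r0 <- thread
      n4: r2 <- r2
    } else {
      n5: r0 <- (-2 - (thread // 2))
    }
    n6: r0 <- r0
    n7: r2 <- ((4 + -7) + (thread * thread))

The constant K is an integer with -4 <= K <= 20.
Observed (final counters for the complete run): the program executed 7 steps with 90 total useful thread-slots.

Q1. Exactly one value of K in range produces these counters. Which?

Answer: K = 9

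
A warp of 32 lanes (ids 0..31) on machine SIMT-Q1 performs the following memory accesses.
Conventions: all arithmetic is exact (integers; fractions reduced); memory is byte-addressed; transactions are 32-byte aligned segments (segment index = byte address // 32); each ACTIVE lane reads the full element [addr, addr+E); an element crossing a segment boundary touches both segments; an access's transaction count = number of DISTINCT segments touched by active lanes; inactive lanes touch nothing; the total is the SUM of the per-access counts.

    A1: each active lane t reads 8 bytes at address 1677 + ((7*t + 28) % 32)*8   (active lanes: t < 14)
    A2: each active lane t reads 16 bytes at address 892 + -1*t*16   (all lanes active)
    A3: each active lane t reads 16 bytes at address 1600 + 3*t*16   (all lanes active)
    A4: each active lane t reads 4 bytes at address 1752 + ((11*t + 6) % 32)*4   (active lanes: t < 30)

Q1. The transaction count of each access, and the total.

A1: 9 transactions
A2: 17 transactions
A3: 32 transactions
A4: 5 transactions

Answer: 9,17,32,5; total 63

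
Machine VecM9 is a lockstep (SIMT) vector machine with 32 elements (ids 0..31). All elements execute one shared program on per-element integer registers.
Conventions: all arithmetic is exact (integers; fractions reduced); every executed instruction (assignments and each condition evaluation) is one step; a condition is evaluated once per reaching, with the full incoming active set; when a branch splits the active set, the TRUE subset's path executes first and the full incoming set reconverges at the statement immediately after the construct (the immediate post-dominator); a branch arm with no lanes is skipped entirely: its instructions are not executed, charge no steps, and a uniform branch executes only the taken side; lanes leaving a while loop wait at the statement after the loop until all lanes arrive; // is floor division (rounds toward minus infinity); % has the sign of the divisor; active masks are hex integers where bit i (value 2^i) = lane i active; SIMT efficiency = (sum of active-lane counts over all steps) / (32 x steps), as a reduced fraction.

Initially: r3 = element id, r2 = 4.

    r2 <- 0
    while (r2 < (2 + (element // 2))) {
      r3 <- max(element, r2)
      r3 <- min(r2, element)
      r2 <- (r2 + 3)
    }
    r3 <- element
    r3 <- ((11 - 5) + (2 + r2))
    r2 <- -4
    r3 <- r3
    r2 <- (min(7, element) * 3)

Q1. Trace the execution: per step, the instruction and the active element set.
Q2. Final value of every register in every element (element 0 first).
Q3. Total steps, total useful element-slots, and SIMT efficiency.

step 0: r2 <- 0                      0xffffffff
step 1: eval (r2 < (2 + (element // 2))) 0xffffffff
step 2: r3 <- max(element, r2)       0xffffffff
step 3: r3 <- min(r2, element)       0xffffffff
step 4: r2 <- (r2 + 3)               0xffffffff
step 5: eval (r2 < (2 + (element // 2))) 0xffffffff
step 6: r3 <- max(element, r2)       0xfffffff0
step 7: r3 <- min(r2, element)       0xfffffff0
step 8: r2 <- (r2 + 3)               0xfffffff0
step 9: eval (r2 < (2 + (element // 2))) 0xfffffff0
step 10: r3 <- max(element, r2)       0xfffffc00
step 11: r3 <- min(r2, element)       0xfffffc00
step 12: r2 <- (r2 + 3)               0xfffffc00
step 13: eval (r2 < (2 + (element // 2))) 0xfffffc00
step 14: r3 <- max(element, r2)       0xffff0000
step 15: r3 <- min(r2, element)       0xffff0000
step 16: r2 <- (r2 + 3)               0xffff0000
step 17: eval (r2 < (2 + (element // 2))) 0xffff0000
step 18: r3 <- max(element, r2)       0xffc00000
step 19: r3 <- min(r2, element)       0xffc00000
step 20: r2 <- (r2 + 3)               0xffc00000
step 21: eval (r2 < (2 + (element // 2))) 0xffc00000
step 22: r3 <- max(element, r2)       0xf0000000
step 23: r3 <- min(r2, element)       0xf0000000
step 24: r2 <- (r2 + 3)               0xf0000000
step 25: eval (r2 < (2 + (element // 2))) 0xf0000000
step 26: r3 <- element                0xffffffff
step 27: r3 <- ((11 - 5) + (2 + r2))  0xffffffff
step 28: r2 <- -4                     0xffffffff
step 29: r3 <- r3                     0xffffffff
step 30: r2 <- (min(7, element) * 3)  0xffffffff

Answer: 31 steps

r3: 11,11,11,11,14,14,14,14,14,14,17,17,17,17,17,17,20,20,20,20,20,20,23,23,23,23,23,23,26,26,26,26
r2: 0,3,6,9,12,15,18,21,21,21,21,21,21,21,21,21,21,21,21,21,21,21,21,21,21,21,21,21,21,21,21,21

steps = 31; useful = 672; efficiency = 672/992 = 21/31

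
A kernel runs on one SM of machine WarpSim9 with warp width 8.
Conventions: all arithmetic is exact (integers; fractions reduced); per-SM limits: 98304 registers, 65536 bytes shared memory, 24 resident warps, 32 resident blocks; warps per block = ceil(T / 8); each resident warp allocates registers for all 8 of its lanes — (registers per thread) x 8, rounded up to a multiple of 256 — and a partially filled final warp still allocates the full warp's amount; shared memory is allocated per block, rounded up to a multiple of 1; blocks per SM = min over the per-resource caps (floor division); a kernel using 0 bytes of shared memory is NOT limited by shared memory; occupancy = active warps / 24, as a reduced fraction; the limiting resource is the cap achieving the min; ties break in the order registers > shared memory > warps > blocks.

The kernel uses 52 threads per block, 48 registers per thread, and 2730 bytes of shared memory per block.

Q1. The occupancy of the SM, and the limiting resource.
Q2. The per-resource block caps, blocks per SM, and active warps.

Answer: occupancy 7/8, limited by warps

registers: 27 blocks
shared memory: 24 blocks
warps: 3 blocks
blocks: 32 blocks

Answer: 3 blocks, 21 active warps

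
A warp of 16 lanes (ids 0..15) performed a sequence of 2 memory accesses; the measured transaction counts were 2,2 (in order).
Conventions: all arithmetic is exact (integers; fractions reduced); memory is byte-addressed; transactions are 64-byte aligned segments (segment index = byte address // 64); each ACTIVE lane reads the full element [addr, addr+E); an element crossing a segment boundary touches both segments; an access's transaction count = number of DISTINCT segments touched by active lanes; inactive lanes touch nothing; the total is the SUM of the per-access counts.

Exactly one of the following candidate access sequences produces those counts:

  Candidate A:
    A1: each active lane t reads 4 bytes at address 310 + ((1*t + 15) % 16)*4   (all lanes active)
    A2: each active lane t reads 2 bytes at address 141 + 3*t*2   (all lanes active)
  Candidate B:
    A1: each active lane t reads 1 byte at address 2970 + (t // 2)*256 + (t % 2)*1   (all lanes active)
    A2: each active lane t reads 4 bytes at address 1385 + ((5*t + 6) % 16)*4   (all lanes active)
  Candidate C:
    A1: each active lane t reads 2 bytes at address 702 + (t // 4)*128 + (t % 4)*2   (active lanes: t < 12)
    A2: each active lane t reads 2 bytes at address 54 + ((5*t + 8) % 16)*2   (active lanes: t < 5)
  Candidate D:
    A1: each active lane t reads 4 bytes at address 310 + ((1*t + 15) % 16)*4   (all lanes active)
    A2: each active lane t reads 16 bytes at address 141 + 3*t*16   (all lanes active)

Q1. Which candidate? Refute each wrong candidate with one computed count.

B: A1 gives 8 transactions, not 2
C: A1 gives 6 transactions, not 2
D: A2 gives 12 transactions, not 2
A: all counts match (2,2)

Answer: A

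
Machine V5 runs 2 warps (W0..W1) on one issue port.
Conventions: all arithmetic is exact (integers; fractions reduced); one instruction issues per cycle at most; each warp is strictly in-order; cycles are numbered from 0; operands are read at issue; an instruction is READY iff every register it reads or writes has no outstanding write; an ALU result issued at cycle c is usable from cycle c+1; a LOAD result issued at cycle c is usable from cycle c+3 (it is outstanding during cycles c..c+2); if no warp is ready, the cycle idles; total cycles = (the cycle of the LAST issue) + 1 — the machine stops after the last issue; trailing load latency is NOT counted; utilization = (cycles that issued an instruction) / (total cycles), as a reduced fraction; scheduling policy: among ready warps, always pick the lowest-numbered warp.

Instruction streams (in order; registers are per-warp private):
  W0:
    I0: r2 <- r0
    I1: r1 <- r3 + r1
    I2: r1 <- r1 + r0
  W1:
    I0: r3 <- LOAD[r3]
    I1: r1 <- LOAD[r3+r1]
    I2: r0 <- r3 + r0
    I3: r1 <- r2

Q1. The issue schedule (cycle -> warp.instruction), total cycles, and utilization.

cycle 0: W0.I0
cycle 1: W0.I1
cycle 2: W0.I2
cycle 3: W1.I0
cycle 4: idle
cycle 5: idle
cycle 6: W1.I1
cycle 7: W1.I2
cycle 8: idle
cycle 9: W1.I3

Answer: 10 cycles, utilization 7/10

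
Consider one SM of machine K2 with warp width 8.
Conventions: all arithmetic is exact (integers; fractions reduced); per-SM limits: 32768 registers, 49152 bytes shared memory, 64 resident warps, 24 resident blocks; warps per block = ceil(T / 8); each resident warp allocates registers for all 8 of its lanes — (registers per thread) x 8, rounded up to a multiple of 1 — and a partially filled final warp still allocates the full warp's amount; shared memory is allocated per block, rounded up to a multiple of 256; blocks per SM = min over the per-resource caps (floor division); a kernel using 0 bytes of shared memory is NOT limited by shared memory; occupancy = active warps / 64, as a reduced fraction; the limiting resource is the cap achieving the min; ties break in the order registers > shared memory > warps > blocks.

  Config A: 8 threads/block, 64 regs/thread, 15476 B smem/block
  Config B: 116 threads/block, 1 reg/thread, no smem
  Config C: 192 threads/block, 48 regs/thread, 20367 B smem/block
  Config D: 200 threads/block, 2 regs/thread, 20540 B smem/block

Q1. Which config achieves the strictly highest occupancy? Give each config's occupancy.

occupancies: A 3/64, B 15/16, C 3/4, D 25/32

Answer: B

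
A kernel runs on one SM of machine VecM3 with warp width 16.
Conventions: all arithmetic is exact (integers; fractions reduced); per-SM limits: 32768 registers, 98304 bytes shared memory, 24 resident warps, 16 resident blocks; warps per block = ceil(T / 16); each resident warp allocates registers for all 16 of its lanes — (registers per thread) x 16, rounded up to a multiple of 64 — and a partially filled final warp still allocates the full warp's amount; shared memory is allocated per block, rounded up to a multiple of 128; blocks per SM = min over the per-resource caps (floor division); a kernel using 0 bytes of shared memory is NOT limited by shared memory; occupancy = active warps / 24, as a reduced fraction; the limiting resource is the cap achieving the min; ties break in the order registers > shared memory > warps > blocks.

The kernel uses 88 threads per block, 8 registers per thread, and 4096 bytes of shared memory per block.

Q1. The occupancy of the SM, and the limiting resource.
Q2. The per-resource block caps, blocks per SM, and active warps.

Answer: occupancy 1, limited by warps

registers: 42 blocks
shared memory: 24 blocks
warps: 4 blocks
blocks: 16 blocks

Answer: 4 blocks, 24 active warps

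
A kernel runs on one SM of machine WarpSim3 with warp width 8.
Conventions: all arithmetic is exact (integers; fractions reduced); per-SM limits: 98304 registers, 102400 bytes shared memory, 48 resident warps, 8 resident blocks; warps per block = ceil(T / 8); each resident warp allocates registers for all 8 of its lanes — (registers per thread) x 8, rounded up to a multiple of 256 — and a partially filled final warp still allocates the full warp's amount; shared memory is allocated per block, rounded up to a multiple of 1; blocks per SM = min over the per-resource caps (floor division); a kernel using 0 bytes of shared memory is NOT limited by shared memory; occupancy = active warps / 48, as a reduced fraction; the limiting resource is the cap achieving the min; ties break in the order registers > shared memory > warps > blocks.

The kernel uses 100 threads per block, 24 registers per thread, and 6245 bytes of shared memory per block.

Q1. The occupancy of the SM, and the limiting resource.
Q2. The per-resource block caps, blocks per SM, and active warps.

Answer: occupancy 13/16, limited by warps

registers: 29 blocks
shared memory: 16 blocks
warps: 3 blocks
blocks: 8 blocks

Answer: 3 blocks, 39 active warps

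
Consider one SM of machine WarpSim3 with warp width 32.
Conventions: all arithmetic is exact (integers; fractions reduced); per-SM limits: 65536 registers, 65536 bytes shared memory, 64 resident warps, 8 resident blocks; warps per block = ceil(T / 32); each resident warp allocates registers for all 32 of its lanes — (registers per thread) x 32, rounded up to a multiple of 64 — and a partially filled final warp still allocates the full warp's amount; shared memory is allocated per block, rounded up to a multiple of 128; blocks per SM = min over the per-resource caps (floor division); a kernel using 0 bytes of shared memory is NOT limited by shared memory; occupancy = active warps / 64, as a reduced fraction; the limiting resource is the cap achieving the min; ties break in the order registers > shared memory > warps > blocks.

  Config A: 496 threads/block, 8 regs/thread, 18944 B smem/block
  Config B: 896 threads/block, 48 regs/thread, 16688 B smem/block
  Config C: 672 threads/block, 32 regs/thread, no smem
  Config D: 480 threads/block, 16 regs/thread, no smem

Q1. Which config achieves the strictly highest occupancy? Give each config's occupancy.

occupancies: A 3/4, B 7/16, C 63/64, D 15/16

Answer: C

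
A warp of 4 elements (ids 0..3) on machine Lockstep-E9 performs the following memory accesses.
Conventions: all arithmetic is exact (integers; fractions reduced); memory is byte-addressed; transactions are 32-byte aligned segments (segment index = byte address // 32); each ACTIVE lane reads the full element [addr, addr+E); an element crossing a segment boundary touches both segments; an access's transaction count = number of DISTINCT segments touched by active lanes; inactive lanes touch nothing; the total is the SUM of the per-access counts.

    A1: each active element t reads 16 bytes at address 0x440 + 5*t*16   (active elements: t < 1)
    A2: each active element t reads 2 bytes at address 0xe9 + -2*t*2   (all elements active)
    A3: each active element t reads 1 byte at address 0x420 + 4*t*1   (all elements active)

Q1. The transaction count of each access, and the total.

A1: 1 transaction
A2: 2 transactions
A3: 1 transaction

Answer: 1,2,1; total 4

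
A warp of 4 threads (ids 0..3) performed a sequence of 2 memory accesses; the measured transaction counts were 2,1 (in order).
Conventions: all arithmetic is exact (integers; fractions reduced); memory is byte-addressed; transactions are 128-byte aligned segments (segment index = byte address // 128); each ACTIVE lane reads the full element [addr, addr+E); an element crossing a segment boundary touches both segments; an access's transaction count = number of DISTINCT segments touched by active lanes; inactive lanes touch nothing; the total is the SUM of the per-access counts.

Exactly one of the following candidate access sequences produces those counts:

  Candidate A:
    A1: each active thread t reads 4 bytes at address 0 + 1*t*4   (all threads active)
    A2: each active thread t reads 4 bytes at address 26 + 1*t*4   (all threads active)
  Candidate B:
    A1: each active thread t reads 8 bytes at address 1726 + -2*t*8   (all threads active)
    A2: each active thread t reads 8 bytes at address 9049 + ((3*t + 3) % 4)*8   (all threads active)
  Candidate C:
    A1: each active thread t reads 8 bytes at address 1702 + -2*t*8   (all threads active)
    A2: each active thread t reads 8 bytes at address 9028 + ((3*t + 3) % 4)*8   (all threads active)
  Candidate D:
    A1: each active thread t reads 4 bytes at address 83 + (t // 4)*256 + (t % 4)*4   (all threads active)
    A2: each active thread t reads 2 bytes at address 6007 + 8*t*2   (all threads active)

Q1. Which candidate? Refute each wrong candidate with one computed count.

A: A1 gives 1 transaction, not 2
B: A1 gives 1 transaction, not 2
D: A1 gives 1 transaction, not 2
C: all counts match (2,1)

Answer: C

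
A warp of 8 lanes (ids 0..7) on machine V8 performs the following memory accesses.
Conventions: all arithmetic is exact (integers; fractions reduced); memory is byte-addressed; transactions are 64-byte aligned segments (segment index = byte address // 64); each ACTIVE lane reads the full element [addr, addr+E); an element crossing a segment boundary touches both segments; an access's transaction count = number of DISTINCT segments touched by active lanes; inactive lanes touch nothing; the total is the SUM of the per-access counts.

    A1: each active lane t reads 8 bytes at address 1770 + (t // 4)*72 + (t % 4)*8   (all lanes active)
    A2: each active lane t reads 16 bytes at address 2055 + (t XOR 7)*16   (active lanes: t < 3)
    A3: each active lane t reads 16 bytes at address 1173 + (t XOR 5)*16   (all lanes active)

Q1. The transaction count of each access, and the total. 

A1: 3 transactions
A2: 2 transactions
A3: 3 transactions

Answer: 3,2,3; total 8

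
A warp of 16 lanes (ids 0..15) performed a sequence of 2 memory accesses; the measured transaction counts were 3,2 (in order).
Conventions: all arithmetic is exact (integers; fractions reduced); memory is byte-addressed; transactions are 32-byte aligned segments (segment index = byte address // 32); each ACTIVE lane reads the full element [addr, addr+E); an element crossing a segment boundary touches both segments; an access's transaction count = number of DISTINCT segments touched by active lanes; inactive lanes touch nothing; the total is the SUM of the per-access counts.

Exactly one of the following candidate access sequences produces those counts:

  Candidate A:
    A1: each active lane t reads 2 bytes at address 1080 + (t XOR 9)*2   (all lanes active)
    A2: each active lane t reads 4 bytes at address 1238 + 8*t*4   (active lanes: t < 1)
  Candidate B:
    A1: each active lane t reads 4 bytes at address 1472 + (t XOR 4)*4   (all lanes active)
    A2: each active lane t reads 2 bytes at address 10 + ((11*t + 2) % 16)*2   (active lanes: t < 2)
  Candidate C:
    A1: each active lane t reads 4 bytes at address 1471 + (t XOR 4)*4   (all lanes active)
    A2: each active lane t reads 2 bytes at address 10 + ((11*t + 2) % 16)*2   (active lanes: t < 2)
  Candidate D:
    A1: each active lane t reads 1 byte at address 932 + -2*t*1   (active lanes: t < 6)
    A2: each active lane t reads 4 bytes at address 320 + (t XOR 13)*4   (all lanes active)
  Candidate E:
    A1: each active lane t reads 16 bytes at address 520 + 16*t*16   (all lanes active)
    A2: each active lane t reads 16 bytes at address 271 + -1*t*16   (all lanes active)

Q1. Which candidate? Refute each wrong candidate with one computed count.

A: A1 gives 2 transactions, not 3
B: A1 gives 2 transactions, not 3
D: A1 gives 2 transactions, not 3
E: A1 gives 16 transactions, not 3
C: all counts match (3,2)

Answer: C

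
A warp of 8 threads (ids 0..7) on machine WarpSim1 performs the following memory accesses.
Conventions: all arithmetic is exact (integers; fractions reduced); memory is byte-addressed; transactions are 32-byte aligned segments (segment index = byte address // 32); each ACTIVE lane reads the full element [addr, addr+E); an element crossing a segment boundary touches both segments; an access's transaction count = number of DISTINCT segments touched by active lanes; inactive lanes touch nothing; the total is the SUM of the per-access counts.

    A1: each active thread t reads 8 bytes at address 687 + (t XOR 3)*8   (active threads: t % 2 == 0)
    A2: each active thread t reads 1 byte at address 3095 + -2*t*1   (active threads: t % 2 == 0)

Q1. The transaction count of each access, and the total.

A1: 3 transactions
A2: 1 transaction

Answer: 3,1; total 4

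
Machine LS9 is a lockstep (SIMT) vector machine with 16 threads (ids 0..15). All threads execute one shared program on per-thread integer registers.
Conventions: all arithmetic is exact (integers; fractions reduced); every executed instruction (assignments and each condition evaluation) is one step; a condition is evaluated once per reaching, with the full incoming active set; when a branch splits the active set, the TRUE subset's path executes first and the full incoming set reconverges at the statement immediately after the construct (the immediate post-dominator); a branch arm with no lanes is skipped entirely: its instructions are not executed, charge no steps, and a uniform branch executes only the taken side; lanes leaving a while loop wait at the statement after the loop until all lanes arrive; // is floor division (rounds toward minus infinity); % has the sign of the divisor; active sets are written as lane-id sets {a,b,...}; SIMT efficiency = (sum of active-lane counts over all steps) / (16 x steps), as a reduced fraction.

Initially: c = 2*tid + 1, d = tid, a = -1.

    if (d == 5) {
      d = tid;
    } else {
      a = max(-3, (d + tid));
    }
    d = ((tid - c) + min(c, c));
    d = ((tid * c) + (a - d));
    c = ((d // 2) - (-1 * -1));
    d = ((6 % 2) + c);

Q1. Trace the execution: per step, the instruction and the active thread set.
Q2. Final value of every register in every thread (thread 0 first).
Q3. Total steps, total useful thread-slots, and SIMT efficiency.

step 0: eval (d == 5)                {0,1,2,3,4,5,6,7,8,9,10,11,12,13,14,15}
step 1: d <- tid                     {5}
step 2: a <- max(-3, (d + tid))      {0,1,2,3,4,6,7,8,9,10,11,12,13,14,15}
step 3: d <- ((tid - c) + min(c, c)) {0,1,2,3,4,5,6,7,8,9,10,11,12,13,14,15}
step 4: d <- ((tid * c) + (a - d))   {0,1,2,3,4,5,6,7,8,9,10,11,12,13,14,15}
step 5: c <- ((d // 2) - (-1 * -1))  {0,1,2,3,4,5,6,7,8,9,10,11,12,13,14,15}
step 6: d <- ((6 % 2) + c)           {0,1,2,3,4,5,6,7,8,9,10,11,12,13,14,15}

Answer: 7 steps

c: -1,1,5,11,19,23,41,55,71,89,109,131,155,181,209,239
d: -1,1,5,11,19,23,41,55,71,89,109,131,155,181,209,239
a: 0,2,4,6,8,-1,12,14,16,18,20,22,24,26,28,30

steps = 7; useful = 96; efficiency = 96/112 = 6/7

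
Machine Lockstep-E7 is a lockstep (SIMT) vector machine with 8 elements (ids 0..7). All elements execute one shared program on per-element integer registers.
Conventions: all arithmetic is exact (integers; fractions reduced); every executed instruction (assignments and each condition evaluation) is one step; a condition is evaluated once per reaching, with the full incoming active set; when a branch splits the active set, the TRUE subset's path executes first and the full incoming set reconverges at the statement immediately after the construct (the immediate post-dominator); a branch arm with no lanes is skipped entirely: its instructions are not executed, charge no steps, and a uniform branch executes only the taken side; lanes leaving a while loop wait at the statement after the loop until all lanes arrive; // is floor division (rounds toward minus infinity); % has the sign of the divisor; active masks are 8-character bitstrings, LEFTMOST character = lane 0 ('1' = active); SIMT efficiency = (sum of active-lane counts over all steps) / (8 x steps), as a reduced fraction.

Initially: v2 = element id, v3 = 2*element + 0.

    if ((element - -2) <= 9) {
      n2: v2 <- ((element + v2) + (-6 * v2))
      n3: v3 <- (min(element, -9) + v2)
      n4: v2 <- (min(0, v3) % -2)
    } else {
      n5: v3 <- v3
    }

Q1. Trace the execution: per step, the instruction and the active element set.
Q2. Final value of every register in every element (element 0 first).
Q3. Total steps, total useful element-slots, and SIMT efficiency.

step 0: eval ((element - -2) <= 9)   11111111
step 1: v2 <- ((element + v2) + (-6 * v2)) 11111111
step 2: v3 <- (min(element, -9) + v2) 11111111
step 3: v2 <- (min(0, v3) % -2)      11111111

Answer: 4 steps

v2: -1,-1,-1,-1,-1,-1,-1,-1
v3: -9,-13,-17,-21,-25,-29,-33,-37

steps = 4; useful = 32; efficiency = 32/32 = 1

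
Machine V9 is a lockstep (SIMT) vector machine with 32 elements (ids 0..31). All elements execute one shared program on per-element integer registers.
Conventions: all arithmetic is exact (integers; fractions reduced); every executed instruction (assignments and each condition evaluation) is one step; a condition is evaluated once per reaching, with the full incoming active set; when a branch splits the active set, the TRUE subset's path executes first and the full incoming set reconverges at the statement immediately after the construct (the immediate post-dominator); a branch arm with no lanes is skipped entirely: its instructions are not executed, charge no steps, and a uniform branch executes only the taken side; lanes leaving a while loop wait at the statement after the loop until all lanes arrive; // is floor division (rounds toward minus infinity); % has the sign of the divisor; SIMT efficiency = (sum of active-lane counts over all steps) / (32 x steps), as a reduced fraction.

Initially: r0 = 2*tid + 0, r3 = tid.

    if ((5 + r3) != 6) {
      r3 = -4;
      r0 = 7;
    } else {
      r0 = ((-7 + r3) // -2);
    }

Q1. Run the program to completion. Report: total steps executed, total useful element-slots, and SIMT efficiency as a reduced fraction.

Answer: 4 steps, 95 useful, 95/128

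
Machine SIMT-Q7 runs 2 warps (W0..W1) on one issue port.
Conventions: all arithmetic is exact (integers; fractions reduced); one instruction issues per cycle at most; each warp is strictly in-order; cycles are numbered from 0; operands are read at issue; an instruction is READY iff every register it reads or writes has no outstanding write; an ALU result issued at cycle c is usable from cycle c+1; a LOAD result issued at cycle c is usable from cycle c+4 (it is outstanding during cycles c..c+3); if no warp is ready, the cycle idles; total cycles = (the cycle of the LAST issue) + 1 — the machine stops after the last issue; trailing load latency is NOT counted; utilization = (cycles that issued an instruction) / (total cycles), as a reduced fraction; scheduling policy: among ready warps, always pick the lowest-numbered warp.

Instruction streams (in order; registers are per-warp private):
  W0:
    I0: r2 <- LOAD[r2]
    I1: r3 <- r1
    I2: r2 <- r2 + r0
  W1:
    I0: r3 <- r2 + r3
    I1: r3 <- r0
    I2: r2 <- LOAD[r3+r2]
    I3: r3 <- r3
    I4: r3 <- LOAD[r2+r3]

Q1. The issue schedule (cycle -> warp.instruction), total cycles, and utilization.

cycle 0: W0.I0
cycle 1: W0.I1
cycle 2: W1.I0
cycle 3: W1.I1
cycle 4: W0.I2
cycle 5: W1.I2
cycle 6: W1.I3
cycle 7: idle
cycle 8: idle
cycle 9: W1.I4

Answer: 10 cycles, utilization 4/5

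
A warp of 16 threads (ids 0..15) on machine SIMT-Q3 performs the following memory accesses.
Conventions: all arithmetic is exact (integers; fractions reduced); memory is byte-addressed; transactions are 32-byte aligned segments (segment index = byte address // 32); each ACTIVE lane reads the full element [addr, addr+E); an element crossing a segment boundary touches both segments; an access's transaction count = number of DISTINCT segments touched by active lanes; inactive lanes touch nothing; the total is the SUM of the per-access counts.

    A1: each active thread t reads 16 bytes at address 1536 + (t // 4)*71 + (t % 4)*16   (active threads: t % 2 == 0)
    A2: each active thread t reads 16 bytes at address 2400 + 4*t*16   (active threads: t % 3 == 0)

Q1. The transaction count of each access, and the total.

A1: 9 transactions
A2: 6 transactions

Answer: 9,6; total 15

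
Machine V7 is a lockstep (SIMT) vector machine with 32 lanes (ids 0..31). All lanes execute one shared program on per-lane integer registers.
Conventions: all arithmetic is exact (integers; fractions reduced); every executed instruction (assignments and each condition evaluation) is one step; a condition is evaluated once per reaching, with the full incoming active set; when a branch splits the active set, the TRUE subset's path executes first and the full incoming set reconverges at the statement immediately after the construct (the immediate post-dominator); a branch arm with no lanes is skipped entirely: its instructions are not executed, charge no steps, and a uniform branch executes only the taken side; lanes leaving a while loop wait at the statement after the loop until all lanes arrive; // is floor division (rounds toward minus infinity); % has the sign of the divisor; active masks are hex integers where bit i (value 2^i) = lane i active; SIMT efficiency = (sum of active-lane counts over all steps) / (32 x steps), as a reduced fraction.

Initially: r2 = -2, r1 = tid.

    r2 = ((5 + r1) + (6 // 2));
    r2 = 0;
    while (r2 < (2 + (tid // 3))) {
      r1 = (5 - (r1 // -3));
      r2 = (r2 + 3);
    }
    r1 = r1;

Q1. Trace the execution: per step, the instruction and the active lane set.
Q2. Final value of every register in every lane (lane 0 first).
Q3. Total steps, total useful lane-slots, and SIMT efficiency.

step 0: r2 <- ((5 + r1) + (6 // 2))  0xffffffff
step 1: r2 <- 0                      0xffffffff
step 2: eval (r2 < (2 + (tid // 3))) 0xffffffff
step 3: r1 <- (5 - (r1 // -3))       0xffffffff
step 4: r2 <- (r2 + 3)               0xffffffff
step 5: eval (r2 < (2 + (tid // 3))) 0xffffffff
step 6: r1 <- (5 - (r1 // -3))       0xffffffc0
step 7: r2 <- (r2 + 3)               0xffffffc0
step 8: eval (r2 < (2 + (tid // 3))) 0xffffffc0
step 9: r1 <- (5 - (r1 // -3))       0xffff8000
step 10: r2 <- (r2 + 3)               0xffff8000
step 11: eval (r2 < (2 + (tid // 3))) 0xffff8000
step 12: r1 <- (5 - (r1 // -3))       0xff000000
step 13: r2 <- (r2 + 3)               0xff000000
step 14: eval (r2 < (2 + (tid // 3))) 0xff000000
step 15: r1 <- r1                     0xffffffff

Answer: 16 steps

r2: 3,3,3,3,3,3,6,6,6,6,6,6,6,6,6,9,9,9,9,9,9,9,9,9,12,12,12,12,12,12,12,12
r1: 5,6,6,6,7,7,8,8,8,8,8,8,8,9,9,8,8,8,8,8,8,8,9,9,8,8,8,8,8,8,8,8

steps = 16; useful = 377; efficiency = 377/512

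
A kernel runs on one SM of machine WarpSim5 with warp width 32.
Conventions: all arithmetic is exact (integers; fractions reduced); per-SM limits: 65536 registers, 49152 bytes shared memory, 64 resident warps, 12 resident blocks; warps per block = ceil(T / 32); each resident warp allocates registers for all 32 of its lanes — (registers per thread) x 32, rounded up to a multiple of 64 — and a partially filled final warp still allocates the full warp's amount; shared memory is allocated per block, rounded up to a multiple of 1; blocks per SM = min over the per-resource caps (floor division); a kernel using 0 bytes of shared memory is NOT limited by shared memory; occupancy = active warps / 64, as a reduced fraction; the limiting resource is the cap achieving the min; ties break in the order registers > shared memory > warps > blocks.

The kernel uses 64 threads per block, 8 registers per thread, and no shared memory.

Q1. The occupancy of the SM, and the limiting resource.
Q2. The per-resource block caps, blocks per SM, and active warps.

Answer: occupancy 3/8, limited by blocks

registers: 128 blocks
shared memory: no limit (kernel uses none)
warps: 32 blocks
blocks: 12 blocks

Answer: 12 blocks, 24 active warps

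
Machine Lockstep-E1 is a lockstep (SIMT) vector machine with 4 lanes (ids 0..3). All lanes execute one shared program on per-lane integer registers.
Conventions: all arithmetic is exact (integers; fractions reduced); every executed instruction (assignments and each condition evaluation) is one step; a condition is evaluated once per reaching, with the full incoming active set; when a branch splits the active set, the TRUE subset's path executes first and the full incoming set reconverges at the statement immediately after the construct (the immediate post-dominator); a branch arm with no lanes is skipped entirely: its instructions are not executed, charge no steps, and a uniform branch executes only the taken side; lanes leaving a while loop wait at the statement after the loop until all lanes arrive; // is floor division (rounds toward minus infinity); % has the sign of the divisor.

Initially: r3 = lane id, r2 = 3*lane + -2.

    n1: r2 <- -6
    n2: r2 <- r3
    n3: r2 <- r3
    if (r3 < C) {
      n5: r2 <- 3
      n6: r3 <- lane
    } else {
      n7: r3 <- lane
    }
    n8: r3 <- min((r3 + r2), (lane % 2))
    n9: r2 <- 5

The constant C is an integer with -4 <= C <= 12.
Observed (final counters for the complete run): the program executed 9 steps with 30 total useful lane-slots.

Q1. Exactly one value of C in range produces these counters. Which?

Answer: C = 2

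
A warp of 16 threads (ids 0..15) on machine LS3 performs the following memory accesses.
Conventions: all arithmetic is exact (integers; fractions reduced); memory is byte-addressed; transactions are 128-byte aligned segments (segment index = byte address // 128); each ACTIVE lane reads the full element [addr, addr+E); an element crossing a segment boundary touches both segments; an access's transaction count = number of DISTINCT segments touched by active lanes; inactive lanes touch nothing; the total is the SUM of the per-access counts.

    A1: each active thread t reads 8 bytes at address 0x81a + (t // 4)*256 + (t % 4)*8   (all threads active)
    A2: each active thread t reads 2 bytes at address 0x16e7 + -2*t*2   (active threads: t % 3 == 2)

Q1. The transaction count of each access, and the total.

A1: 4 transactions
A2: 1 transaction

Answer: 4,1; total 5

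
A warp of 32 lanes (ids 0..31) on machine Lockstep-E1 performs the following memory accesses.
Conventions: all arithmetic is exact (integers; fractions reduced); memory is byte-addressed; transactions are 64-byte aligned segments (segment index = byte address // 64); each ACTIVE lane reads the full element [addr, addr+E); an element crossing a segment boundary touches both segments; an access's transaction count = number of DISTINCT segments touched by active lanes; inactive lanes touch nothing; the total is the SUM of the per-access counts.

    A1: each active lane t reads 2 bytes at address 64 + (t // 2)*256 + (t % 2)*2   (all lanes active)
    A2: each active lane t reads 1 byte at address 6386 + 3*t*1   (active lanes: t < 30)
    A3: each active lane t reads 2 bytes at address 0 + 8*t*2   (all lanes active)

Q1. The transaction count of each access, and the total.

A1: 16 transactions
A2: 3 transactions
A3: 8 transactions

Answer: 16,3,8; total 27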